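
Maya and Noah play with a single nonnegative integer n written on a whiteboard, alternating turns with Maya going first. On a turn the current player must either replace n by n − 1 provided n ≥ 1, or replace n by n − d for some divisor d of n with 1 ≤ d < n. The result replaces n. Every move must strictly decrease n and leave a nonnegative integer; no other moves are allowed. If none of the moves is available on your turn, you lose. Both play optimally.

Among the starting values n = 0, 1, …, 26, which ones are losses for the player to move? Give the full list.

0, 2, 5, 7, 9, 11, 13, 15, 17, 19, 21, 23, 25

Build the W/L table. Terminal = L. A non-terminal position is W if it has a move to some L; otherwise it is L.
n=0: no move → L
n=1: reaches L-position 0 → W
n=2: only reaches 1(W), which is W → L
n=3: reaches L-position 2 → W
n=4: reaches L-position 2 → W
n=5: only reaches 4(W), which is W → L
n=6: reaches L-position 5 → W
n=7: only reaches 6(W), which is W → L
n=8: reaches L-position 7 → W
n=9: only reaches 6(W), 8(W), all W → L
n=10: reaches L-position 5 → W
n=11: only reaches 10(W), which is W → L
n=12: reaches L-position 9 → W
n=13: only reaches 12(W), which is W → L
n=14: reaches L-position 7 → W
n=15: only reaches 10(W), 12(W), 14(W), all W → L
n=16: reaches L-position 15 → W
n=17: only reaches 16(W), which is W → L
n=18: reaches L-position 9 → W
n=19: only reaches 18(W), which is W → L
n=20: reaches L-position 15 → W
n=21: only reaches 14(W), 18(W), 20(W), all W → L
n=22: reaches L-position 11 → W
n=23: only reaches 22(W), which is W → L
n=24: reaches L-position 21 → W
n=25: only reaches 20(W), 24(W), all W → L
n=26: reaches L-position 13 → W
The losing starting values of n are exactly the entries labelled L in this table (13 of them).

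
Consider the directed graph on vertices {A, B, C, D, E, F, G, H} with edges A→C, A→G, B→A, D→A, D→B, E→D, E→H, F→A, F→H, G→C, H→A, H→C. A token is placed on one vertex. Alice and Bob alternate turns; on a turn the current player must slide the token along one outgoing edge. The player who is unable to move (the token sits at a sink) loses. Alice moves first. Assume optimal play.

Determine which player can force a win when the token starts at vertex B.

Bob wins.

Positions with no move are L. A position that does have a move is losing for the player to move precisely when every available move leads to a winning position for the opponent. Fill in the labels:
Every edge goes from a vertex to one that appears earlier in the order C, G, A, H, B, D, F, E, so processing vertices in that order labels each vertex after all of its successors.
C: no outgoing edge → L
G: W (go to C, an L position)
A: W (go to C, an L position)
H: W (go to C, an L position)
B: L (sole option A(W) is W)
D: W (go to B, an L position)
F: L (options H(W), A(W) are all W)
E: L (options D(W), H(W) are all W)
Every move from B reaches a W position, so the mover loses.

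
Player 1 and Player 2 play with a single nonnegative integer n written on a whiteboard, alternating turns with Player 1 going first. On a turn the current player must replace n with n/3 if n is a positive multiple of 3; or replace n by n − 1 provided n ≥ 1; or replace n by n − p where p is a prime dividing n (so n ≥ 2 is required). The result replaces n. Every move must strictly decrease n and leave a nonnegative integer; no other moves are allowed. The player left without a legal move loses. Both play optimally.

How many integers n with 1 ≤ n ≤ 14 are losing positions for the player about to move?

3

Work bottom-up. With no move the player to move loses. Otherwise the position is W if at least one move leads to an L position for the opponent, and L if every move leads to a W.
n=0: no move → L
n=1: can move to 0, which is L ⇒ W
n=2: can move to 0, which is L ⇒ W
n=3: can move to 0, which is L ⇒ W
n=4: moves to 2(W), 3(W); every one is W ⇒ L
n=5: can move to 0, which is L ⇒ W
n=6: can move to 4, which is L ⇒ W
n=7: can move to 0, which is L ⇒ W
n=8: moves to 6(W), 7(W); every one is W ⇒ L
n=9: can move to 8, which is L ⇒ W
n=10: can move to 8, which is L ⇒ W
n=11: can move to 0, which is L ⇒ W
n=12: can move to 4, which is L ⇒ W
n=13: can move to 0, which is L ⇒ W
n=14: moves to 7(W), 12(W), 13(W); every one is W ⇒ L
L entries with 1 ≤ n ≤ 14 (n=0 is outside the asked range and is not counted): n = 4, 8, 14; that makes 3.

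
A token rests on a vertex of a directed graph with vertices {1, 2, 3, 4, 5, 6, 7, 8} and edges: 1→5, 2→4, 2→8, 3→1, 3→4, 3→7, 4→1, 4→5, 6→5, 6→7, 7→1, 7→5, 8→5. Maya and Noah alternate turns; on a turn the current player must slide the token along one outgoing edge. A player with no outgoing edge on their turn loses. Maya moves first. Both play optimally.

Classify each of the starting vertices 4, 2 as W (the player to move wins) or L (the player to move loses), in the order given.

4: W, 2: L

Classify positions by backward induction: terminal positions (no move available) are L. From any other position, the mover wins iff some move reaches an L.
Every edge goes from a vertex to one that appears earlier in the order 5, 1, 4, 7, 3, 8, 2, 6, so processing vertices in that order labels each vertex after all of its successors.
5: no outgoing edge → L
1: reaches L-position 5 → W
4: reaches L-position 5 → W
7: reaches L-position 5 → W
3: only reaches 7(W), 4(W), 1(W), all W → L
8: reaches L-position 5 → W
2: only reaches 8(W), 4(W), all W → L
6: reaches L-position 5 → W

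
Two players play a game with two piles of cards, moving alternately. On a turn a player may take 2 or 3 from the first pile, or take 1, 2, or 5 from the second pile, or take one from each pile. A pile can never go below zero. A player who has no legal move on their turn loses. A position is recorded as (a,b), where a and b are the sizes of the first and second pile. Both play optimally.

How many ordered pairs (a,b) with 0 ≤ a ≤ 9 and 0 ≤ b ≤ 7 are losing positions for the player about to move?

Label each position W (a win for the player to move) or L (a loss). A position with no legal move is L; any other position is W exactly when some move reaches an L, and L when every move reaches a W.
Every move lowers a or b (never raises either), so fill the grid row by row in increasing a, and left to right within a row: each cell's successors are then already labelled.
      b=0  b=1  b=2  b=3  b=4  b=5  b=6  b=7
a=0:    L    W    W    L    W    W    L    W
a=1:    L    W    W    L    W    W    L    W
a=2:    W    W    L    W    W    L    W    W
a=3:    W    L    W    W    L    W    W    L
a=4:    W    L    W    W    L    W    W    L
a=5:    L    W    W    L    W    W    L    W
a=6:    L    W    W    L    W    W    L    W
a=7:    W    W    L    W    W    L    W    W
a=8:    W    L    W    W    L    W    W    L
a=9:    W    L    W    W    L    W    W    L
Cells with no legal move (terminal, hence L): (0,0), (1,0).
The remaining L cells, each justified by listing all of its moves:
(0,3): moves to (0,2)(W), (0,1)(W); every one is W ⇒ L
(0,6): moves to (0,5)(W), (0,4)(W), (0,1)(W); every one is W ⇒ L
(1,3): moves to (1,2)(W), (1,1)(W), (0,2)(W); every one is W ⇒ L
(1,6): moves to (1,5)(W), (1,4)(W), (1,1)(W), (0,5)(W); every one is W ⇒ L
(2,2): moves to (0,2)(W), (2,1)(W), (2,0)(W), (1,1)(W); every one is W ⇒ L
(2,5): moves to (0,5)(W), (2,4)(W), (2,3)(W), (2,0)(W), (1,4)(W); every one is W ⇒ L
(3,1): moves to (1,1)(W), (0,1)(W), (3,0)(W), (2,0)(W); every one is W ⇒ L
(3,4): moves to (1,4)(W), (0,4)(W), (3,3)(W), (3,2)(W), (2,3)(W); every one is W ⇒ L
(3,7): moves to (1,7)(W), (0,7)(W), (3,6)(W), (3,5)(W), (3,2)(W), (2,6)(W); every one is W ⇒ L
(4,1): moves to (2,1)(W), (1,1)(W), (4,0)(W), (3,0)(W); every one is W ⇒ L
(4,4): moves to (2,4)(W), (1,4)(W), (4,3)(W), (4,2)(W), (3,3)(W); every one is W ⇒ L
(4,7): moves to (2,7)(W), (1,7)(W), (4,6)(W), (4,5)(W), (4,2)(W), (3,6)(W); every one is W ⇒ L
(5,0): moves to (3,0)(W), (2,0)(W); every one is W ⇒ L
(5,3): moves to (3,3)(W), (2,3)(W), (5,2)(W), (5,1)(W), (4,2)(W); every one is W ⇒ L
(5,6): moves to (3,6)(W), (2,6)(W), (5,5)(W), (5,4)(W), (5,1)(W), (4,5)(W); every one is W ⇒ L
(6,0): moves to (4,0)(W), (3,0)(W); every one is W ⇒ L
(6,3): moves to (4,3)(W), (3,3)(W), (6,2)(W), (6,1)(W), (5,2)(W); every one is W ⇒ L
(6,6): moves to (4,6)(W), (3,6)(W), (6,5)(W), (6,4)(W), (6,1)(W), (5,5)(W); every one is W ⇒ L
(7,2): moves to (5,2)(W), (4,2)(W), (7,1)(W), (7,0)(W), (6,1)(W); every one is W ⇒ L
(7,5): moves to (5,5)(W), (4,5)(W), (7,4)(W), (7,3)(W), (7,0)(W), (6,4)(W); every one is W ⇒ L
(8,1): moves to (6,1)(W), (5,1)(W), (8,0)(W), (7,0)(W); every one is W ⇒ L
(8,4): moves to (6,4)(W), (5,4)(W), (8,3)(W), (8,2)(W), (7,3)(W); every one is W ⇒ L
(8,7): moves to (6,7)(W), (5,7)(W), (8,6)(W), (8,5)(W), (8,2)(W), (7,6)(W); every one is W ⇒ L
(9,1): moves to (7,1)(W), (6,1)(W), (9,0)(W), (8,0)(W); every one is W ⇒ L
(9,4): moves to (7,4)(W), (6,4)(W), (9,3)(W), (9,2)(W), (8,3)(W); every one is W ⇒ L
(9,7): moves to (7,7)(W), (6,7)(W), (9,6)(W), (9,5)(W), (9,2)(W), (8,6)(W); every one is W ⇒ L
Every other cell has at least one move into one of the L cells above, so it is W.
L cells per row: a=0: 3, a=1: 3, a=2: 2, a=3: 3, a=4: 3, a=5: 3, a=6: 3, a=7: 2, a=8: 3, a=9: 3; total 28.

28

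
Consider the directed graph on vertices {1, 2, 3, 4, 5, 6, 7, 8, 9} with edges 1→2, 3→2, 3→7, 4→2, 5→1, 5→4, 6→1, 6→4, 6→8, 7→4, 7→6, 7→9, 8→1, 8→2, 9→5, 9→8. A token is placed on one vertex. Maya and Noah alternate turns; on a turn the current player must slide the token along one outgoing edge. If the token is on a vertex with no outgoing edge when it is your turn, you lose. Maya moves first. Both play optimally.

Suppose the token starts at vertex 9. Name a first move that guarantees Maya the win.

Use the standard recursion: the mover loses at a terminal position; elsewhere, the mover wins exactly when some move hands the opponent an L position.
Every edge goes from a vertex to one that appears earlier in the order 2, 1, 8, 4, 6, 5, 9, 7, 3, so processing vertices in that order labels each vertex after all of its successors.
2: no outgoing edge → L
1: →2(L), so W
8: →2(L), so W
4: →2(L), so W
6: →4(W), 8(W), 1(W) — all W, so L
5: →4(W), 1(W) — all W, so L
9: →5(L), so W
7: →6(L), so W
3: →2(L), so W
From 9, the L positions reachable in one move are: 5.

Move to 5.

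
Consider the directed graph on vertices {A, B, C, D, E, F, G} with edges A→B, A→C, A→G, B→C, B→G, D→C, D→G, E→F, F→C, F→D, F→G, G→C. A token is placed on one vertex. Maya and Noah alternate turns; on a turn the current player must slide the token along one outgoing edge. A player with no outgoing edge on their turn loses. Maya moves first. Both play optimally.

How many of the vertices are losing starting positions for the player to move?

2

Positions with no move are L. A position that does have a move is losing for the player to move precisely when every available move leads to a winning position for the opponent. Fill in the labels:
Every edge goes from a vertex to one that appears earlier in the order C, G, B, D, F, A, E, so processing vertices in that order labels each vertex after all of its successors.
C: no outgoing edge → L
G: reaches L-position C → W
B: reaches L-position C → W
D: reaches L-position C → W
F: reaches L-position C → W
A: reaches L-position C → W
E: only reaches F(W), which is W → L
The L vertices are C, E; that is 2 in all.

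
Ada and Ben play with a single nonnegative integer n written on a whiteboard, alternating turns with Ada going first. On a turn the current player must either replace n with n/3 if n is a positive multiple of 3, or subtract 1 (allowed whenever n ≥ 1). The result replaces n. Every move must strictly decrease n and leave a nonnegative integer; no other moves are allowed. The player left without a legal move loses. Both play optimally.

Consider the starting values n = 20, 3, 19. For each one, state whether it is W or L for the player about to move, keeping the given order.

Positions with no move are L. A position that does have a move is losing for the player to move precisely when every available move leads to a winning position for the opponent. Fill in the labels:
n=0: no move → L
n=1: reaches L-position 0 → W
n=2: only reaches 1(W), which is W → L
n=3: reaches L-position 2 → W
n=4: only reaches 3(W), which is W → L
n=5: reaches L-position 4 → W
n=6: reaches L-position 2 → W
n=7: only reaches 6(W), which is W → L
n=8: reaches L-position 7 → W
n=9: only reaches 3(W), 8(W), all W → L
n=10: reaches L-position 9 → W
n=11: only reaches 10(W), which is W → L
n=12: reaches L-position 4 → W
n=13: only reaches 12(W), which is W → L
n=14: reaches L-position 13 → W
n=15: only reaches 5(W), 14(W), all W → L
n=16: reaches L-position 15 → W
n=17: only reaches 16(W), which is W → L
n=18: reaches L-position 17 → W
n=19: only reaches 18(W), which is W → L
n=20: reaches L-position 19 → W

20: W, 3: W, 19: L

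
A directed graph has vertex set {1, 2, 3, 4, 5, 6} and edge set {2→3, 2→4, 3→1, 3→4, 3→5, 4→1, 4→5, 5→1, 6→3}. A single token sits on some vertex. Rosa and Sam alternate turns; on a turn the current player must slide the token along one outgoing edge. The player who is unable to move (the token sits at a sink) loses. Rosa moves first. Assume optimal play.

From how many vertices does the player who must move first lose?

Classify positions by backward induction: terminal positions (no move available) are L. From any other position, the mover wins iff some move reaches an L.
Every edge goes from a vertex to one that appears earlier in the order 1, 5, 4, 3, 2, 6, so processing vertices in that order labels each vertex after all of its successors.
1: no outgoing edge → L
5: →1(L), so W
4: →1(L), so W
3: →1(L), so W
2: →3(W), 4(W) — all W, so L
6: →3(W) only, which is W, so L
The L vertices are 1, 2, 6; that is 3 in all.

3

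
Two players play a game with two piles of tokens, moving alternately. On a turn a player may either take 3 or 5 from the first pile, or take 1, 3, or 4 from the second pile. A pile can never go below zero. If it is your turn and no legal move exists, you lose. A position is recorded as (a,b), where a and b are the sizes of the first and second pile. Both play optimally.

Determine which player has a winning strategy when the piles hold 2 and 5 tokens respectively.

Compute win/loss labels from the base case upward. A position with no move is L. Any other position is W if it can reach an L in one move, else L.
No move ever increases a pile, so every position that can arise here has a ≤ 2 and b ≤ 5; it is enough to label the cells with 0 ≤ a ≤ 2 and 0 ≤ b ≤ 5.
Every move lowers a or b (never raises either), so fill the grid row by row in increasing a, and left to right within a row: each cell's successors are then already labelled.
      b=0  b=1  b=2  b=3  b=4  b=5
a=0:    L    W    L    W    W    W
a=1:    L    W    L    W    W    W
a=2:    L    W    L    W    W    W
Cells with no legal move (terminal, hence L): (0,0), (1,0), (2,0).
The remaining L cells, each justified by listing all of its moves:
(0,2): →(0,1)(W) only, which is W, so L
(1,2): →(1,1)(W) only, which is W, so L
(2,2): →(2,1)(W) only, which is W, so L
Every other cell has at least one move into one of the L cells above, so it is W.
From (2,5) the player to move can move to (2,2), reaching an L position.

The first player wins.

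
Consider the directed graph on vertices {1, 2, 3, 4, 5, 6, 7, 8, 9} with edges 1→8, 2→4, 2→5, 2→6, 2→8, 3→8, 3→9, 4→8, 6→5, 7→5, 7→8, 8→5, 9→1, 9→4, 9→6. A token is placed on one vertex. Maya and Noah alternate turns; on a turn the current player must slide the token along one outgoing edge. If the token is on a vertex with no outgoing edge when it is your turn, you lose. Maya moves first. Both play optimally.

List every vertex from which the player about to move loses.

1, 3, 4, 5

Build the W/L table. Terminal = L. A non-terminal position is W if it has a move to some L; otherwise it is L.
Every edge goes from a vertex to one that appears earlier in the order 5, 8, 4, 6, 2, 1, 9, 7, 3, so processing vertices in that order labels each vertex after all of its successors.
5: no outgoing edge → L
8: →5(L), so W
4: →8(W) only, which is W, so L
6: →5(L), so W
2: →4(L), so W
1: →8(W) only, which is W, so L
9: →1(L), so W
7: →5(L), so W
3: →9(W), 8(W) — all W, so L
Reading off the rows marked L gives the requested list; there are 4 such vertices.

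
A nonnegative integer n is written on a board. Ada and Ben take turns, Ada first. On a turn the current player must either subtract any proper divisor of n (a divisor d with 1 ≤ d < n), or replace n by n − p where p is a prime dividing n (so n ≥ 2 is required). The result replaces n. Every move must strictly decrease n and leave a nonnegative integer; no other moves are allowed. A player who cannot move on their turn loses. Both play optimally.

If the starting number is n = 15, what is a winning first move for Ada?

Classify positions by backward induction: terminal positions (no move available) are L. From any other position, the mover wins iff some move reaches an L.
n=0: no move → L
n=1: no move → L
n=2: reaches L-position 0 → W
n=3: reaches L-position 0 → W
n=4: only reaches 2(W), 3(W), all W → L
n=5: reaches L-position 0 → W
n=6: reaches L-position 4 → W
n=7: reaches L-position 0 → W
n=8: reaches L-position 4 → W
n=9: only reaches 6(W), 8(W), all W → L
n=10: reaches L-position 9 → W
n=11: reaches L-position 0 → W
n=12: reaches L-position 9 → W
n=13: reaches L-position 0 → W
n=14: only reaches 7(W), 12(W), 13(W), all W → L
n=15: reaches L-position 14 → W
From 15, the L positions reachable in one move are: 14.

Move to 14.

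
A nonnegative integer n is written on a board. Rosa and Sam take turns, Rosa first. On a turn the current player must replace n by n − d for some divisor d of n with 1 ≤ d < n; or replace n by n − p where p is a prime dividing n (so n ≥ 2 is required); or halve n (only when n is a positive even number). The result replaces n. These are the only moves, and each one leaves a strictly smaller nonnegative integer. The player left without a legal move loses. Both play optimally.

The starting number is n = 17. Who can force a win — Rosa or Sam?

Positions with no move are L. A position that does have a move is losing for the player to move precisely when every available move leads to a winning position for the opponent. Fill in the labels:
n=0: no move → L
n=1: no move → L
n=2: reaches L-position 0 → W
n=3: reaches L-position 0 → W
n=4: only reaches 2(W), 3(W), all W → L
n=5: reaches L-position 0 → W
n=6: reaches L-position 4 → W
n=7: reaches L-position 0 → W
n=8: reaches L-position 4 → W
n=9: only reaches 6(W), 8(W), all W → L
n=10: reaches L-position 9 → W
n=11: reaches L-position 0 → W
n=12: reaches L-position 9 → W
n=13: reaches L-position 0 → W
n=14: only reaches 7(W), 12(W), 13(W), all W → L
n=15: reaches L-position 14 → W
n=16: reaches L-position 14 → W
n=17: reaches L-position 0 → W
The starting position 17 is W: Rosa should move to 0, handing over an L position.

Rosa wins.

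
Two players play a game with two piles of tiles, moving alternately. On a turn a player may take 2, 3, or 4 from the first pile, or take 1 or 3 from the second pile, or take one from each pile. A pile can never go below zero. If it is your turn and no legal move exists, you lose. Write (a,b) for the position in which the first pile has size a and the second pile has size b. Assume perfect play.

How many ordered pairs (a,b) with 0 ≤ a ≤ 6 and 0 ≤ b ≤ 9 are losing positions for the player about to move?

Label each position W (a win for the player to move) or L (a loss). A position with no legal move is L; any other position is W exactly when some move reaches an L, and L when every move reaches a W.
Every move lowers a or b (never raises either), so fill the grid row by row in increasing a, and left to right within a row: each cell's successors are then already labelled.
      b=0  b=1  b=2  b=3  b=4  b=5  b=6  b=7  b=8  b=9
a=0:    L    W    L    W    L    W    L    W    L    W
a=1:    L    W    L    W    L    W    L    W    L    W
a=2:    W    W    W    W    W    W    W    W    W    W
a=3:    W    L    W    L    W    L    W    L    W    L
a=4:    W    L    W    L    W    L    W    L    W    L
a=5:    W    W    W    W    W    W    W    W    W    W
a=6:    L    W    L    W    L    W    L    W    L    W
Cells with no legal move (terminal, hence L): (0,0), (1,0).
The remaining L cells, each justified by listing all of its moves:
(0,2): the only move is to (0,1)(W), a W ⇒ L
(0,4): moves to (0,3)(W), (0,1)(W); every one is W ⇒ L
(0,6): moves to (0,5)(W), (0,3)(W); every one is W ⇒ L
(0,8): moves to (0,7)(W), (0,5)(W); every one is W ⇒ L
(1,2): moves to (1,1)(W), (0,1)(W); every one is W ⇒ L
(1,4): moves to (1,3)(W), (1,1)(W), (0,3)(W); every one is W ⇒ L
(1,6): moves to (1,5)(W), (1,3)(W), (0,5)(W); every one is W ⇒ L
(1,8): moves to (1,7)(W), (1,5)(W), (0,7)(W); every one is W ⇒ L
(3,1): moves to (1,1)(W), (0,1)(W), (3,0)(W), (2,0)(W); every one is W ⇒ L
(3,3): moves to (1,3)(W), (0,3)(W), (3,2)(W), (3,0)(W), (2,2)(W); every one is W ⇒ L
(3,5): moves to (1,5)(W), (0,5)(W), (3,4)(W), (3,2)(W), (2,4)(W); every one is W ⇒ L
(3,7): moves to (1,7)(W), (0,7)(W), (3,6)(W), (3,4)(W), (2,6)(W); every one is W ⇒ L
(3,9): moves to (1,9)(W), (0,9)(W), (3,8)(W), (3,6)(W), (2,8)(W); every one is W ⇒ L
(4,1): moves to (2,1)(W), (1,1)(W), (0,1)(W), (4,0)(W), (3,0)(W); every one is W ⇒ L
(4,3): moves to (2,3)(W), (1,3)(W), (0,3)(W), (4,2)(W), (4,0)(W), (3,2)(W); every one is W ⇒ L
(4,5): moves to (2,5)(W), (1,5)(W), (0,5)(W), (4,4)(W), (4,2)(W), (3,4)(W); every one is W ⇒ L
(4,7): moves to (2,7)(W), (1,7)(W), (0,7)(W), (4,6)(W), (4,4)(W), (3,6)(W); every one is W ⇒ L
(4,9): moves to (2,9)(W), (1,9)(W), (0,9)(W), (4,8)(W), (4,6)(W), (3,8)(W); every one is W ⇒ L
(6,0): moves to (4,0)(W), (3,0)(W), (2,0)(W); every one is W ⇒ L
(6,2): moves to (4,2)(W), (3,2)(W), (2,2)(W), (6,1)(W), (5,1)(W); every one is W ⇒ L
(6,4): moves to (4,4)(W), (3,4)(W), (2,4)(W), (6,3)(W), (6,1)(W), (5,3)(W); every one is W ⇒ L
(6,6): moves to (4,6)(W), (3,6)(W), (2,6)(W), (6,5)(W), (6,3)(W), (5,5)(W); every one is W ⇒ L
(6,8): moves to (4,8)(W), (3,8)(W), (2,8)(W), (6,7)(W), (6,5)(W), (5,7)(W); every one is W ⇒ L
Every other cell has at least one move into one of the L cells above, so it is W.
L cells per row: a=0: 5, a=1: 5, a=2: 0, a=3: 5, a=4: 5, a=5: 0, a=6: 5; total 25.

25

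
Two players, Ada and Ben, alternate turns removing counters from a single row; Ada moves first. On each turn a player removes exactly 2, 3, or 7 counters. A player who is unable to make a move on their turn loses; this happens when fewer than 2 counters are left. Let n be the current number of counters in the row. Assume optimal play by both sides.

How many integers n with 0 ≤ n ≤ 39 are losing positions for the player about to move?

16

Positions with no move are L. A position that does have a move is losing for the player to move precisely when every available move leads to a winning position for the opponent. Fill in the labels:
n=0: no move → L
n=1: no move → L
n=2: can move to 0, which is L ⇒ W
n=3: can move to 1, which is L ⇒ W
n=4: can move to 1, which is L ⇒ W
n=5: moves to 3(W), 2(W); every one is W ⇒ L
n=6: moves to 4(W), 3(W); every one is W ⇒ L
n=7: can move to 5, which is L ⇒ W
n=8: can move to 6, which is L ⇒ W
n=9: can move to 6, which is L ⇒ W
n=10: moves to 8(W), 7(W), 3(W); every one is W ⇒ L
n=11: moves to 9(W), 8(W), 4(W); every one is W ⇒ L
n=12: can move to 10, which is L ⇒ W
n=13: can move to 11, which is L ⇒ W
n=14: can move to 11, which is L ⇒ W
n=15: moves to 13(W), 12(W), 8(W); every one is W ⇒ L
n=16: moves to 14(W), 13(W), 9(W); every one is W ⇒ L
n=17: can move to 15, which is L ⇒ W
n=18: can move to 16, which is L ⇒ W
n=19: can move to 16, which is L ⇒ W
n=20: moves to 18(W), 17(W), 13(W); every one is W ⇒ L
n=21: moves to 19(W), 18(W), 14(W); every one is W ⇒ L
n=22: can move to 20, which is L ⇒ W
n=23: can move to 21, which is L ⇒ W
n=24: can move to 21, which is L ⇒ W
n=25: moves to 23(W), 22(W), 18(W); every one is W ⇒ L
n=26: moves to 24(W), 23(W), 19(W); every one is W ⇒ L
n=27: can move to 25, which is L ⇒ W
n=28: can move to 26, which is L ⇒ W
n=29: can move to 26, which is L ⇒ W
n=30: moves to 28(W), 27(W), 23(W); every one is W ⇒ L
n=31: moves to 29(W), 28(W), 24(W); every one is W ⇒ L
n=32: can move to 30, which is L ⇒ W
n=33: can move to 31, which is L ⇒ W
n=34: can move to 31, which is L ⇒ W
n=35: moves to 33(W), 32(W), 28(W); every one is W ⇒ L
n=36: moves to 34(W), 33(W), 29(W); every one is W ⇒ L
n=37: can move to 35, which is L ⇒ W
n=38: can move to 36, which is L ⇒ W
n=39: can move to 36, which is L ⇒ W
L entries with 0 ≤ n ≤ 39: n = 0, 1, 5, 6, 10, 11, 15, 16, 20, 21, 25, 26, 30, 31, 35, 36; that makes 16.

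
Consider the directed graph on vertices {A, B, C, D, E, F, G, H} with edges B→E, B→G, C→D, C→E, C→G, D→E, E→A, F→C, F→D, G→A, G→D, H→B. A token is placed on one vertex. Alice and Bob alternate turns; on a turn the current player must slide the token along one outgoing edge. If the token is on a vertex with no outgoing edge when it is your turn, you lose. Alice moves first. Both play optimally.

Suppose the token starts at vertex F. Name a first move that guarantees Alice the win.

Label each position W (a win for the player to move) or L (a loss). A position with no legal move is L; any other position is W exactly when some move reaches an L, and L when every move reaches a W.
Every edge goes from a vertex to one that appears earlier in the order A, E, D, G, B, C, F, H, so processing vertices in that order labels each vertex after all of its successors.
A: no outgoing edge → L
E: →A(L), so W
D: →E(W) only, which is W, so L
G: →D(L), so W
B: →G(W), E(W) — all W, so L
C: →D(L), so W
F: →D(L), so W
H: →B(L), so W
From F, the L positions reachable in one move are: D.

Move to D.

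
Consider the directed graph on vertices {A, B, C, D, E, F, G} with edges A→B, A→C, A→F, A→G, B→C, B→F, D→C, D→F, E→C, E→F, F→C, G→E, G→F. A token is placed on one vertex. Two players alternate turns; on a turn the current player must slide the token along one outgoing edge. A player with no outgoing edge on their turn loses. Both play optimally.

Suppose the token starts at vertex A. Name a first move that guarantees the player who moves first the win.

Move to G.

Classify positions by backward induction: terminal positions (no move available) are L. From any other position, the mover wins iff some move reaches an L.
Every edge goes from a vertex to one that appears earlier in the order C, F, B, E, D, G, A, so processing vertices in that order labels each vertex after all of its successors.
C: no outgoing edge → L
F: →C(L), so W
B: →C(L), so W
E: →C(L), so W
D: →C(L), so W
G: →E(W), F(W) — all W, so L
A: →G(L), so W
From A, the L positions reachable in one move are: G, C. Any move reaching one of these is winning.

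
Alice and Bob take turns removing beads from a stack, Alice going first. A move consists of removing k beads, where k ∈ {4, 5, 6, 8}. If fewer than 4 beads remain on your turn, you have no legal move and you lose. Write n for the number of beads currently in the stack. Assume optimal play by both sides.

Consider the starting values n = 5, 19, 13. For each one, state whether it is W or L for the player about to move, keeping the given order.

5: W, 19: W, 13: L

Classify positions by backward induction: terminal positions (no move available) are L. From any other position, the mover wins iff some move reaches an L.
n=0: no move → L
n=1: no move → L
n=2: no move → L
n=3: no move → L
n=4: reaches L-position 0 → W
n=5: reaches L-position 1 → W
n=6: reaches L-position 2 → W
n=7: reaches L-position 3 → W
n=8: reaches L-position 3 → W
n=9: reaches L-position 3 → W
n=10: reaches L-position 2 → W
n=11: reaches L-position 3 → W
n=12: only reaches 8(W), 7(W), 6(W), 4(W), all W → L
n=13: only reaches 9(W), 8(W), 7(W), 5(W), all W → L
n=14: only reaches 10(W), 9(W), 8(W), 6(W), all W → L
n=15: only reaches 11(W), 10(W), 9(W), 7(W), all W → L
n=16: reaches L-position 12 → W
n=17: reaches L-position 13 → W
n=18: reaches L-position 14 → W
n=19: reaches L-position 15 → W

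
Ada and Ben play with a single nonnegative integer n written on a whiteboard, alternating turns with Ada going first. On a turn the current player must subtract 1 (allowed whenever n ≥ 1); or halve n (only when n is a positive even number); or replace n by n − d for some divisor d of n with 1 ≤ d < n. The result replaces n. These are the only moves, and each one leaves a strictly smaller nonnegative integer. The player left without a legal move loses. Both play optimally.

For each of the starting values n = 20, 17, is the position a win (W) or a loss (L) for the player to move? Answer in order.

Label each position W (a win for the player to move) or L (a loss). A position with no legal move is L; any other position is W exactly when some move reaches an L, and L when every move reaches a W.
n=0: no move → L
n=1: →0(L), so W
n=2: →1(W) only, which is W, so L
n=3: →2(L), so W
n=4: →2(L), so W
n=5: →4(W) only, which is W, so L
n=6: →5(L), so W
n=7: →6(W) only, which is W, so L
n=8: →7(L), so W
n=9: →6(W), 8(W) — all W, so L
n=10: →5(L), so W
n=11: →10(W) only, which is W, so L
n=12: →9(L), so W
n=13: →12(W) only, which is W, so L
n=14: →7(L), so W
n=15: →10(W), 12(W), 14(W) — all W, so L
n=16: →15(L), so W
n=17: →16(W) only, which is W, so L
n=18: →9(L), so W
n=19: →18(W) only, which is W, so L
n=20: →15(L), so W

20: W, 17: L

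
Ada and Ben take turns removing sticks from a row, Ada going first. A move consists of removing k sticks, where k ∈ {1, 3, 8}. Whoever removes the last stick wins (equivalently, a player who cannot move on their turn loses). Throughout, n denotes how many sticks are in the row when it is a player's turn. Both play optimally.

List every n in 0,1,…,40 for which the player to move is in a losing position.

Compute win/loss labels from the base case upward. A position with no move is L. Any other position is W if it can reach an L in one move, else L.
n=0: no move → L
n=1: W (go to 0, an L position)
n=2: L (sole option 1(W) is W)
n=3: W (go to 2, an L position)
n=4: L (options 3(W), 1(W) are all W)
n=5: W (go to 4, an L position)
n=6: L (options 5(W), 3(W) are all W)
n=7: W (go to 6, an L position)
n=8: W (go to 0, an L position)
n=9: W (go to 6, an L position)
n=10: W (go to 2, an L position)
n=11: L (options 10(W), 8(W), 3(W) are all W)
n=12: W (go to 11, an L position)
n=13: L (options 12(W), 10(W), 5(W) are all W)
n=14: W (go to 13, an L position)
n=15: L (options 14(W), 12(W), 7(W) are all W)
n=16: W (go to 15, an L position)
n=17: L (options 16(W), 14(W), 9(W) are all W)
n=18: W (go to 17, an L position)
n=19: W (go to 11, an L position)
n=20: W (go to 17, an L position)
n=21: W (go to 13, an L position)
n=22: L (options 21(W), 19(W), 14(W) are all W)
n=23: W (go to 22, an L position)
n=24: L (options 23(W), 21(W), 16(W) are all W)
n=25: W (go to 24, an L position)
n=26: L (options 25(W), 23(W), 18(W) are all W)
n=27: W (go to 26, an L position)
n=28: L (options 27(W), 25(W), 20(W) are all W)
n=29: W (go to 28, an L position)
n=30: W (go to 22, an L position)
n=31: W (go to 28, an L position)
n=32: W (go to 24, an L position)
n=33: L (options 32(W), 30(W), 25(W) are all W)
n=34: W (go to 33, an L position)
n=35: L (options 34(W), 32(W), 27(W) are all W)
n=36: W (go to 35, an L position)
n=37: L (options 36(W), 34(W), 29(W) are all W)
n=38: W (go to 37, an L position)
n=39: L (options 38(W), 36(W), 31(W) are all W)
n=40: W (go to 39, an L position)
The losing starting values of n are exactly the entries labelled L in this table (16 of them).

0, 2, 4, 6, 11, 13, 15, 17, 22, 24, 26, 28, 33, 35, 37, 39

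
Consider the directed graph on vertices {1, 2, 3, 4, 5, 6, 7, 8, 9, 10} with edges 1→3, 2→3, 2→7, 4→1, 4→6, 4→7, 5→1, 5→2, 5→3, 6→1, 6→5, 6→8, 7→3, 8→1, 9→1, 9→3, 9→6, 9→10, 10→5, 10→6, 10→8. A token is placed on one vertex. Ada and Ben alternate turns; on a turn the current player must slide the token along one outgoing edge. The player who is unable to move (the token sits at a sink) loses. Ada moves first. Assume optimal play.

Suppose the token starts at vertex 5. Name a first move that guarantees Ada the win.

Move to 3.

Classify positions by backward induction: terminal positions (no move available) are L. From any other position, the mover wins iff some move reaches an L.
Every edge goes from a vertex to one that appears earlier in the order 3, 7, 1, 8, 2, 5, 6, 10, 9, 4, so processing vertices in that order labels each vertex after all of its successors.
3: no outgoing edge → L
7: W (go to 3, an L position)
1: W (go to 3, an L position)
8: L (sole option 1(W) is W)
2: W (go to 3, an L position)
5: W (go to 3, an L position)
6: W (go to 8, an L position)
10: W (go to 8, an L position)
9: W (go to 3, an L position)
4: L (options 6(W), 1(W), 7(W) are all W)
From 5, the L positions reachable in one move are: 3.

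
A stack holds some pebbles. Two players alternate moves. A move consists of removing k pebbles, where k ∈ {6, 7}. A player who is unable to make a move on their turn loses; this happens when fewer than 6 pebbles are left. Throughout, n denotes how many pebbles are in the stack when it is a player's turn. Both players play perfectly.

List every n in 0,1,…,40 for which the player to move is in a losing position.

Build the W/L table. Terminal = L. A non-terminal position is W if it has a move to some L; otherwise it is L.
n=0: no move → L
n=1: no move → L
n=2: no move → L
n=3: no move → L
n=4: no move → L
n=5: no move → L
n=6: →0(L), so W
n=7: →1(L), so W
n=8: →2(L), so W
n=9: →3(L), so W
n=10: →4(L), so W
n=11: →5(L), so W
n=12: →5(L), so W
n=13: →7(W), 6(W) — all W, so L
n=14: →8(W), 7(W) — all W, so L
n=15: →9(W), 8(W) — all W, so L
n=16: →10(W), 9(W) — all W, so L
n=17: →11(W), 10(W) — all W, so L
n=18: →12(W), 11(W) — all W, so L
n=19: →13(L), so W
n=20: →14(L), so W
n=21: →15(L), so W
n=22: →16(L), so W
n=23: →17(L), so W
n=24: →18(L), so W
n=25: →18(L), so W
n=26: →20(W), 19(W) — all W, so L
n=27: →21(W), 20(W) — all W, so L
n=28: →22(W), 21(W) — all W, so L
n=29: →23(W), 22(W) — all W, so L
n=30: →24(W), 23(W) — all W, so L
n=31: →25(W), 24(W) — all W, so L
n=32: →26(L), so W
n=33: →27(L), so W
n=34: →28(L), so W
n=35: →29(L), so W
n=36: →30(L), so W
n=37: →31(L), so W
n=38: →31(L), so W
n=39: →33(W), 32(W) — all W, so L
n=40: →34(W), 33(W) — all W, so L
The losing starting values of n are exactly the entries labelled L in this table (20 of them).

0, 1, 2, 3, 4, 5, 13, 14, 15, 16, 17, 18, 26, 27, 28, 29, 30, 31, 39, 40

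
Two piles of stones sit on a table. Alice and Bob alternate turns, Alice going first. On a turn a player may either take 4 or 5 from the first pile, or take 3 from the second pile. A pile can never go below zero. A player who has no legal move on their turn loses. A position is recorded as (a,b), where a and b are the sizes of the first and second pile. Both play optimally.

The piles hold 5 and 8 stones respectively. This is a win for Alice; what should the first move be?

Move to (1,8).

Positions with no move are L. A position that does have a move is losing for the player to move precisely when every available move leads to a winning position for the opponent. Fill in the labels:
No move ever increases a pile, so every position that can arise here has a ≤ 5 and b ≤ 8; it is enough to label the cells with 0 ≤ a ≤ 5 and 0 ≤ b ≤ 8.
Every move lowers a or b (never raises either), so fill the grid row by row in increasing a, and left to right within a row: each cell's successors are then already labelled.
      b=0  b=1  b=2  b=3  b=4  b=5  b=6  b=7  b=8
a=0:    L    L    L    W    W    W    L    L    L
a=1:    L    L    L    W    W    W    L    L    L
a=2:    L    L    L    W    W    W    L    L    L
a=3:    L    L    L    W    W    W    L    L    L
a=4:    W    W    W    L    L    L    W    W    W
a=5:    W    W    W    L    L    L    W    W    W
Cells with no legal move (terminal, hence L): (0,0), (0,1), (0,2), (1,0), (1,1), (1,2), (2,0), (2,1), (2,2), (3,0), (3,1), (3,2).
The remaining L cells, each justified by listing all of its moves:
(0,6): →(0,3)(W) only, which is W, so L
(0,7): →(0,4)(W) only, which is W, so L
(0,8): →(0,5)(W) only, which is W, so L
(1,6): →(1,3)(W) only, which is W, so L
(1,7): →(1,4)(W) only, which is W, so L
(1,8): →(1,5)(W) only, which is W, so L
(2,6): →(2,3)(W) only, which is W, so L
(2,7): →(2,4)(W) only, which is W, so L
(2,8): →(2,5)(W) only, which is W, so L
(3,6): →(3,3)(W) only, which is W, so L
(3,7): →(3,4)(W) only, which is W, so L
(3,8): →(3,5)(W) only, which is W, so L
(4,3): →(0,3)(W), (4,0)(W) — all W, so L
(4,4): →(0,4)(W), (4,1)(W) — all W, so L
(4,5): →(0,5)(W), (4,2)(W) — all W, so L
(5,3): →(1,3)(W), (0,3)(W), (5,0)(W) — all W, so L
(5,4): →(1,4)(W), (0,4)(W), (5,1)(W) — all W, so L
(5,5): →(1,5)(W), (0,5)(W), (5,2)(W) — all W, so L
Every other cell has at least one move into one of the L cells above, so it is W.
From (5,8), the L positions reachable in one move are: (1,8), (0,8), (5,5). Any move reaching one of these is winning.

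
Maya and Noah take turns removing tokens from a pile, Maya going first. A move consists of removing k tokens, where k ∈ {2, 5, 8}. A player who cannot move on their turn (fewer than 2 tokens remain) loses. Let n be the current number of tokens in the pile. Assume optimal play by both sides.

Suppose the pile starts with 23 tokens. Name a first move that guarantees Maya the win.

Build the W/L table. Terminal = L. A non-terminal position is W if it has a move to some L; otherwise it is L.
n=0: no move → L
n=1: no move → L
n=2: reaches L-position 0 → W
n=3: reaches L-position 1 → W
n=4: only reaches 2(W), which is W → L
n=5: reaches L-position 0 → W
n=6: reaches L-position 4 → W
n=7: only reaches 5(W), 2(W), all W → L
n=8: reaches L-position 0 → W
n=9: reaches L-position 7 → W
n=10: only reaches 8(W), 5(W), 2(W), all W → L
n=11: only reaches 9(W), 6(W), 3(W), all W → L
n=12: reaches L-position 10 → W
n=13: reaches L-position 11 → W
n=14: only reaches 12(W), 9(W), 6(W), all W → L
n=15: reaches L-position 10 → W
n=16: reaches L-position 14 → W
n=17: only reaches 15(W), 12(W), 9(W), all W → L
n=18: reaches L-position 10 → W
n=19: reaches L-position 17 → W
n=20: only reaches 18(W), 15(W), 12(W), all W → L
n=21: only reaches 19(W), 16(W), 13(W), all W → L
n=22: reaches L-position 20 → W
n=23: reaches L-position 21 → W
From 23, the L positions reachable in one move are: 21.

Remove 2, leaving 21.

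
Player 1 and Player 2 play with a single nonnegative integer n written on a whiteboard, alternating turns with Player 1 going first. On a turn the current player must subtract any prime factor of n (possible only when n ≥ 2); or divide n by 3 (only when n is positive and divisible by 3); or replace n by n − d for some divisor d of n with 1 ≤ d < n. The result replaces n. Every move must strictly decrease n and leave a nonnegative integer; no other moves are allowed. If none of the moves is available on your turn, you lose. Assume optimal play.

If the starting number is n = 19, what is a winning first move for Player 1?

Classify positions by backward induction: terminal positions (no move available) are L. From any other position, the mover wins iff some move reaches an L.
n=0: no move → L
n=1: no move → L
n=2: W (go to 0, an L position)
n=3: W (go to 0, an L position)
n=4: L (options 2(W), 3(W) are all W)
n=5: W (go to 0, an L position)
n=6: W (go to 4, an L position)
n=7: W (go to 0, an L position)
n=8: W (go to 4, an L position)
n=9: L (options 3(W), 6(W), 8(W) are all W)
n=10: W (go to 9, an L position)
n=11: W (go to 0, an L position)
n=12: W (go to 4, an L position)
n=13: W (go to 0, an L position)
n=14: L (options 7(W), 12(W), 13(W) are all W)
n=15: W (go to 14, an L position)
n=16: W (go to 14, an L position)
n=17: W (go to 0, an L position)
n=18: W (go to 9, an L position)
n=19: W (go to 0, an L position)
From 19, the L positions reachable in one move are: 0.

Move to 0.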